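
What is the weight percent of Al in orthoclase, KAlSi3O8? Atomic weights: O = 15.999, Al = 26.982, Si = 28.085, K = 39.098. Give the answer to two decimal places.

9.69 weight percent

Formula mass = 1*39.098 + 1*26.982 + 3*28.085 + 8*15.999 = 278.327 g/mol, of which 26.982 g is Al.
So Al makes up 26.982/278.327 = 0.0969 of the mass, i.e. 9.69%.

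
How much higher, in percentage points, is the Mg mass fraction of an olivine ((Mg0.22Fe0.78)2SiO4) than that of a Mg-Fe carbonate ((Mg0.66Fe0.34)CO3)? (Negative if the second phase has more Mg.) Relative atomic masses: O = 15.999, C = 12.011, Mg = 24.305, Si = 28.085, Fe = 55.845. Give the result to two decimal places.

First mineral: 10.694 g Mg in 189.893 g formula = 5.63 wt% Mg.
Second mineral: 16.041 g Mg in 95.037 g formula = 16.88 wt% Mg.
5.63% − 16.88% gives a difference of -11.25 percentage points.

-11.25 percentage points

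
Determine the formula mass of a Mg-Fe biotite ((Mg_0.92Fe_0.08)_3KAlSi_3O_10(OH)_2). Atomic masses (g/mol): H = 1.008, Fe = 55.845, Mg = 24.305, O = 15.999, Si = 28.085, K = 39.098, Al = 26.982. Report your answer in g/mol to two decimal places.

424.82 g/mol

M = 2.76·24.305 + 0.24·55.845 + 1·39.098 + 1·26.982 + 3·28.085 + 12·15.999 + 2·1.008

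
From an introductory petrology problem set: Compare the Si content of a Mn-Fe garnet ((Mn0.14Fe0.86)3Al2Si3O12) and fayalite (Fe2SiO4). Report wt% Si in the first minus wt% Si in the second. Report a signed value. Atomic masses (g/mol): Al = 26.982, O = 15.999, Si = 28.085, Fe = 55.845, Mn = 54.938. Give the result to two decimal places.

M((Mn0.14Fe0.86)3Al2Si3O12) = 497.361 g/mol, so wt% Si = 84.255/497.361 × 100 = 16.94%.
M(Fe2SiO4) = 203.771 g/mol, so wt% Si = 28.085/203.771 × 100 = 13.78%.
16.94 − 13.78 = 3.16 pp.

3.16 percentage points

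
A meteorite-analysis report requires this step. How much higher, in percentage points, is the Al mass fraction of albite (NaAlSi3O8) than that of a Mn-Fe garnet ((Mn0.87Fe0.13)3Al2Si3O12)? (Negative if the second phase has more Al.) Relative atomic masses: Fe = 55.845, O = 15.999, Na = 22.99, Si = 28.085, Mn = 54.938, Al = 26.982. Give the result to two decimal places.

M(NaAlSi3O8) = 262.219 g/mol, so wt% Al = 26.982/262.219 × 100 = 10.29%.
M((Mn0.87Fe0.13)3Al2Si3O12) = 495.375 g/mol, so wt% Al = 53.964/495.375 × 100 = 10.89%.
10.29 − 10.89 = -0.60 pp.

-0.60 percentage points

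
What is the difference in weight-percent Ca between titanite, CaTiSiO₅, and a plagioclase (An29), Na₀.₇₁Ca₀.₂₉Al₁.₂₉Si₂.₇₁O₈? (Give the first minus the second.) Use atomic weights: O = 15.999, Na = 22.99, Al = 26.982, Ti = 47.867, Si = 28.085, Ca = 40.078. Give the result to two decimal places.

16.09 percentage points

M(CaTiSiO₅) = 196.025 g/mol, so wt% Ca = 40.078/196.025 × 100 = 20.45%.
M(Na₀.₇₁Ca₀.₂₉Al₁.₂₉Si₂.₇₁O₈) = 266.855 g/mol, so wt% Ca = 11.623/266.855 × 100 = 4.36%.
20.45 − 4.36 = 16.09 pp.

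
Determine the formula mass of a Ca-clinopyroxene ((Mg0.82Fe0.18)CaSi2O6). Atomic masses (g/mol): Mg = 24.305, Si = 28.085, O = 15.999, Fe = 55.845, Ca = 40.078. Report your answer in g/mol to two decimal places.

M = 0.82*24.305 + 0.18*55.845 + 1*40.078 + 2*28.085 + 6*15.999

222.22 g/mol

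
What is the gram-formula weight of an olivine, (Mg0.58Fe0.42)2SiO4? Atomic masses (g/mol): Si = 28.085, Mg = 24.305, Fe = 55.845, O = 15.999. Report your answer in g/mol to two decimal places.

The formula mass is the sum 1.16·24.305 + 0.84·55.845 + 1·28.085 + 4·15.999.

167.18 g/mol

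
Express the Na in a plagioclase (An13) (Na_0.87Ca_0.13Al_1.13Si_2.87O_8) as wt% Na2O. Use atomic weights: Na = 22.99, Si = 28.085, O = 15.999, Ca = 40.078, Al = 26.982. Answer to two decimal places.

10.20 wt%

M(Na_0.87Ca_0.13Al_1.13Si_2.87O_8) = 264.297 g/mol; M(Na2O) = 61.979 g/mol.
Moles Na2O per formula unit = 0.87 Na ÷ 2 = 0.4350.
Na2O fraction = (0.4350 × 61.979) / 264.297 = 26.961/264.297 = 0.1020.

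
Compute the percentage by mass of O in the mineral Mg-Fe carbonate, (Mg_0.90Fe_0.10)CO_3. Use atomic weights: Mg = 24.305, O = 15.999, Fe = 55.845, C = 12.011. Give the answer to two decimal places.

M((Mg_0.90Fe_0.10)CO_3) = 87.467 g/mol.
O contributes 3 × 15.999 = 47.997 g per mole.
47.997/87.467 = 0.5487 → 54.87%.

54.87 weight percent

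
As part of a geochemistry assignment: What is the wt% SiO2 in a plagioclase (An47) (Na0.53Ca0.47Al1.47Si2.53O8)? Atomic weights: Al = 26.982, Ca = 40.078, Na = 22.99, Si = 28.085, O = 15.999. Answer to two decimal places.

Molar mass of Na0.53Ca0.47Al1.47Si2.53O8 = 0.53·22.99 + 0.47·40.078 + 1.47·26.982 + 2.53·28.085 + 8·15.999 = 269.732 g/mol.
Each formula unit contains 2.53 Si, equivalent to 2.53/1 = 2.5300 mol SiO2.
M(SiO2) = 1×28.085 + 2×15.999 = 60.083 g/mol.
Mass of SiO2 per formula unit = 2.5300 × 60.083 = 152.010 g.
SiO2 wt% = 152.010 / 269.732 × 100 = 56.36%.

56.36 wt%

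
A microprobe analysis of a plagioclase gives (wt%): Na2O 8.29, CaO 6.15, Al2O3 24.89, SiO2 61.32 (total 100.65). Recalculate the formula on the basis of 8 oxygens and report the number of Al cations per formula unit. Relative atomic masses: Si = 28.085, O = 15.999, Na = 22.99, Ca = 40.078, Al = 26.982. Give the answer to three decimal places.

1.295 Al apfu

Na2O: 8.29/61.979 = 0.13375 mol → 0.26750 mol Na, 0.13375 mol O.
CaO: 6.15/56.077 = 0.10967 mol → 0.10967 mol Ca, 0.10967 mol O.
Al2O3: 24.89/101.961 = 0.24411 mol → 0.48822 mol Al, 0.73233 mol O.
SiO2: 61.32/60.083 = 1.02059 mol → 1.02059 mol Si, 2.04118 mol O.
Total oxygen = 3.01693 mol. Normalization factor = 8/3.01693 = 2.65170.
Al per 8 O = 0.48822 × 2.65170 = 1.295.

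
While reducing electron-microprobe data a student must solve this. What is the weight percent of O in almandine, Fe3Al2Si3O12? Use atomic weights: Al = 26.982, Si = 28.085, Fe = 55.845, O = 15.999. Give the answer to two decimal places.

M(Fe3Al2Si3O12) = 497.742 g/mol.
O contributes 12 × 15.999 = 191.988 g per mole.
191.988/497.742 = 0.3857 → 38.57%.

38.57 mass %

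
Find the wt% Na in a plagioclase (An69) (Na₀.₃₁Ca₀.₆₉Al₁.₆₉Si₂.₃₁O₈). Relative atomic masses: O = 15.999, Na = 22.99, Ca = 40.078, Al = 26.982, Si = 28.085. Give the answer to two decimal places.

Molar mass of Na₀.₃₁Ca₀.₆₉Al₁.₆₉Si₂.₃₁O₈: 0.31·22.99 + 0.69·40.078 + 1.69·26.982 + 2.31·28.085 + 8·15.999 = 273.249 g/mol.
Mass of Na per formula unit: 0.31 × 22.99 = 7.127 g.
Weight fraction Na = 7.127 / 273.249 = 0.0261.

2.61 weight percent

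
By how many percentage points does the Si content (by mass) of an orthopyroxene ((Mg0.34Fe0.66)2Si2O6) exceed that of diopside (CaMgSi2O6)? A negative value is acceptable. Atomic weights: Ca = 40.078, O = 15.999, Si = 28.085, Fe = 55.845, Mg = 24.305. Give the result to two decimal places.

M((Mg0.34Fe0.66)2Si2O6) = 242.407 g/mol, so wt% Si = 56.170/242.407 × 100 = 23.17%.
M(CaMgSi2O6) = 216.547 g/mol, so wt% Si = 56.170/216.547 × 100 = 25.94%.
23.17 − 25.94 = -2.77 pp.

-2.77 percentage points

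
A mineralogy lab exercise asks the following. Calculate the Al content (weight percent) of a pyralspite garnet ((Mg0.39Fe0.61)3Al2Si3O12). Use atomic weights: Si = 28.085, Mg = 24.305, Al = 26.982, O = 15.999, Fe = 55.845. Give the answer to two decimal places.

11.71 weight percent

Molar mass of (Mg0.39Fe0.61)3Al2Si3O12: 1.17×24.305 + 1.83×55.845 + 2×26.982 + 3×28.085 + 12×15.999 = 460.840 g/mol.
Mass of Al per formula unit: 2 × 26.982 = 53.964 g.
Weight fraction Al = 53.964 / 460.840 = 0.1171.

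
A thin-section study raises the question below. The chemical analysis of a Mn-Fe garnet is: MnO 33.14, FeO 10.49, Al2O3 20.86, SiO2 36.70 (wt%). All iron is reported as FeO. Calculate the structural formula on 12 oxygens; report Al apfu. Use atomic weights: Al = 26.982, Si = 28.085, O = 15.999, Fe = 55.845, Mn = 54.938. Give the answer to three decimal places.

2.005 Al apfu

MnO (M=70.937): mol = 0.46718; Mn = 0.46718, O = 0.46718.
FeO (M=71.844): mol = 0.14601; Fe = 0.14601, O = 0.14601.
Al2O3 (M=101.961): mol = 0.20459; Al = 0.40918, O = 0.61377.
SiO2 (M=60.083): mol = 0.61082; Si = 0.61082, O = 1.22164.
ΣO = 2.44860; factor = 12/ΣO = 4.90076.
Al apfu = 0.40918 × 4.90076 = 2.005.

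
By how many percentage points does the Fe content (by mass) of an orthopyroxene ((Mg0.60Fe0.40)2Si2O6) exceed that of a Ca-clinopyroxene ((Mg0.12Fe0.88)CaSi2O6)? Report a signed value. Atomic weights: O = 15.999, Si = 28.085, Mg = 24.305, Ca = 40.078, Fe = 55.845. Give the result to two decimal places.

M((Mg0.60Fe0.40)2Si2O6) = 226.006 g/mol, so wt% Fe = 44.676/226.006 × 100 = 19.77%.
M((Mg0.12Fe0.88)CaSi2O6) = 244.302 g/mol, so wt% Fe = 49.144/244.302 × 100 = 20.12%.
19.77 − 20.12 = -0.35 pp.

-0.35 percentage points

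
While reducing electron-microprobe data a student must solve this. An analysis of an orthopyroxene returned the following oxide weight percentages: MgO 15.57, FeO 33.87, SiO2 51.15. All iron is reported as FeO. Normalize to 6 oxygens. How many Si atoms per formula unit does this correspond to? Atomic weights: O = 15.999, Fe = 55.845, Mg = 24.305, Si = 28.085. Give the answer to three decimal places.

15.57 wt% MgO ÷ 40.304 g/mol = 0.38631 mol, giving 0.38631 Mg and 0.38631 O.
33.87 wt% FeO ÷ 71.844 g/mol = 0.47144 mol, giving 0.47144 Fe and 0.47144 O.
51.15 wt% SiO2 ÷ 60.083 g/mol = 0.85132 mol, giving 0.85132 Si and 1.70264 O.
Oxygen sums to 2.56039; scaling by 6/2.56039 = 2.34339 puts the formula on 6 O.
Si: 0.85132 × 2.34339 = 1.995 atoms per formula unit.

1.995 Si apfu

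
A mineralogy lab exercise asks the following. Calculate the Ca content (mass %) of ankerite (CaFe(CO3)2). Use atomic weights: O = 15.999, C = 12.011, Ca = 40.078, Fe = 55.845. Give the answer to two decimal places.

18.56 mass %

Molar mass of CaFe(CO3)2: 1*40.078 + 1*55.845 + 2*12.011 + 6*15.999 = 215.939 g/mol.
Mass of Ca per formula unit: 1 × 40.078 = 40.078 g.
Weight fraction Ca = 40.078 / 215.939 = 0.1856.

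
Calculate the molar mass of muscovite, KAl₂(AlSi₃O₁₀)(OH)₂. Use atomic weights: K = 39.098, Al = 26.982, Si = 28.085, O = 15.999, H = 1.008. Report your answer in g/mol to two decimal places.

The formula mass is the sum 1(39.098) + 3(26.982) + 3(28.085) + 12(15.999) + 2(1.008).

398.30 g/mol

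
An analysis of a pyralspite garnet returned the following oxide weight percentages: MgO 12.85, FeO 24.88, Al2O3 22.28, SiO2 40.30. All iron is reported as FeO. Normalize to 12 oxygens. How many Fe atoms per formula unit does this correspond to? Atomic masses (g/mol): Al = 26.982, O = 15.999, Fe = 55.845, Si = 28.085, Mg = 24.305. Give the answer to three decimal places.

1.561 Fe apfu

12.85 wt% MgO ÷ 40.304 g/mol = 0.31883 mol, giving 0.31883 Mg and 0.31883 O.
24.88 wt% FeO ÷ 71.844 g/mol = 0.34631 mol, giving 0.34631 Fe and 0.34631 O.
22.28 wt% Al2O3 ÷ 101.961 g/mol = 0.21851 mol, giving 0.43702 Al and 0.65553 O.
40.30 wt% SiO2 ÷ 60.083 g/mol = 0.67074 mol, giving 0.67074 Si and 1.34148 O.
Oxygen sums to 2.66215; scaling by 12/2.66215 = 4.50763 puts the formula on 12 O.
Fe: 0.34631 × 4.50763 = 1.561 atoms per formula unit.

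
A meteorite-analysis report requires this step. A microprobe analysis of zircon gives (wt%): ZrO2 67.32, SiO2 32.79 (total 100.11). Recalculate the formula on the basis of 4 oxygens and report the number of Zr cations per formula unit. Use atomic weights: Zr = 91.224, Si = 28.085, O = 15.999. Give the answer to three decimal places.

1.001 Zr apfu

ZrO2: 67.32/123.222 = 0.54633 mol → 0.54633 mol Zr, 1.09266 mol O.
SiO2: 32.79/60.083 = 0.54575 mol → 0.54575 mol Si, 1.09150 mol O.
Total oxygen = 2.18416 mol. Normalization factor = 4/2.18416 = 1.83137.
Zr per 4 O = 0.54633 × 1.83137 = 1.001.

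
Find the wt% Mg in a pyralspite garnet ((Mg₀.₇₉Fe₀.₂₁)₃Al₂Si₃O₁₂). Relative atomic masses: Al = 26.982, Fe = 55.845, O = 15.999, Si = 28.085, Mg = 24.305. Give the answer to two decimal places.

13.62 mass %

Molar mass of (Mg₀.₇₉Fe₀.₂₁)₃Al₂Si₃O₁₂: 2.37×24.305 + 0.63×55.845 + 2×26.982 + 3×28.085 + 12×15.999 = 422.992 g/mol.
Mass of Mg per formula unit: 2.37 × 24.305 = 57.603 g.
Weight fraction Mg = 57.603 / 422.992 = 0.1362.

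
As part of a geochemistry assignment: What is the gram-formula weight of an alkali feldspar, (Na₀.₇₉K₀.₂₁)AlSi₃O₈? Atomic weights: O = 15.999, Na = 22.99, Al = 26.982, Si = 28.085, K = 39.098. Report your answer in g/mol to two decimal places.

Na: 0.79 × 22.99 = 18.1621
K: 0.21 × 39.098 = 8.2106
Al: 1 × 26.982 = 26.9820
Si: 3 × 28.085 = 84.2550
O: 8 × 15.999 = 127.9920
Summing the contributions gives the formula mass.

265.60 g/mol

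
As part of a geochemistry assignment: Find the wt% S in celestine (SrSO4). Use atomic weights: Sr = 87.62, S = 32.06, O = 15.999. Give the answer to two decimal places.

17.45 wt%

M(SrSO4) = 183.676 g/mol.
S contributes 1 × 32.06 = 32.060 g per mole.
32.060/183.676 = 0.1745 → 17.45%.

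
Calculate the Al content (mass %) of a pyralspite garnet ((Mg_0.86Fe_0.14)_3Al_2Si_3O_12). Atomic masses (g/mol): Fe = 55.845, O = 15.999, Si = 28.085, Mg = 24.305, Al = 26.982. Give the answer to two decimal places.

12.96 mass %

M((Mg_0.86Fe_0.14)_3Al_2Si_3O_12) = 416.369 g/mol.
Al contributes 2 × 26.982 = 53.964 g per mole.
53.964/416.369 = 0.1296 → 12.96%.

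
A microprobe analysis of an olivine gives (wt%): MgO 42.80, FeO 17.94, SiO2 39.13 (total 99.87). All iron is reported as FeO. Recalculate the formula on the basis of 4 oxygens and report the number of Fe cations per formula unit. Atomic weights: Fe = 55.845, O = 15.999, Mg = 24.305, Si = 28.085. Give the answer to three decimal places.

42.80 wt% MgO ÷ 40.304 g/mol = 1.06193 mol, giving 1.06193 Mg and 1.06193 O.
17.94 wt% FeO ÷ 71.844 g/mol = 0.24971 mol, giving 0.24971 Fe and 0.24971 O.
39.13 wt% SiO2 ÷ 60.083 g/mol = 0.65127 mol, giving 0.65127 Si and 1.30254 O.
Oxygen sums to 2.61418; scaling by 4/2.61418 = 1.53012 puts the formula on 4 O.
Fe: 0.24971 × 1.53012 = 0.382 atoms per formula unit.

0.382 Fe apfu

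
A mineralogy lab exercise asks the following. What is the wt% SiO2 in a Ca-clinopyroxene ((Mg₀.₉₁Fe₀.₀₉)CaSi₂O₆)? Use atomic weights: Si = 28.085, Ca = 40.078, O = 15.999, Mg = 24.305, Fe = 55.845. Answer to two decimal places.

Molar mass of (Mg₀.₉₁Fe₀.₀₉)CaSi₂O₆ = 0.91*24.305 + 0.09*55.845 + 1*40.078 + 2*28.085 + 6*15.999 = 219.386 g/mol.
Each formula unit contains 2 Si, equivalent to 2/1 = 2.0000 mol SiO2.
M(SiO2) = 1×28.085 + 2×15.999 = 60.083 g/mol.
Mass of SiO2 per formula unit = 2.0000 × 60.083 = 120.166 g.
SiO2 wt% = 120.166 / 219.386 × 100 = 54.77%.

54.77 wt%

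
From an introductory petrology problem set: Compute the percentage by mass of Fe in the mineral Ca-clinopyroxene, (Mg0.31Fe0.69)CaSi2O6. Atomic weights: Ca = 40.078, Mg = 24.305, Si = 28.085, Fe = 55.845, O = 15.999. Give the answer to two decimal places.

Formula mass = 0.31*24.305 + 0.69*55.845 + 1*40.078 + 2*28.085 + 6*15.999 = 238.310 g/mol, of which 38.533 g is Fe.
So Fe makes up 38.533/238.310 = 0.1617 of the mass, i.e. 16.17%.

16.17 mass %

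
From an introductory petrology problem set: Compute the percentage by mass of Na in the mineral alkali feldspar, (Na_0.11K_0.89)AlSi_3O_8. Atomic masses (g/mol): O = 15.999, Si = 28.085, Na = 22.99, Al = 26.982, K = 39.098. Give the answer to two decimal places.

0.91 mass %

Molar mass of (Na_0.11K_0.89)AlSi_3O_8: 0.11×22.99 + 0.89×39.098 + 1×26.982 + 3×28.085 + 8×15.999 = 276.555 g/mol.
Mass of Na per formula unit: 0.11 × 22.99 = 2.529 g.
Weight fraction Na = 2.529 / 276.555 = 0.0091.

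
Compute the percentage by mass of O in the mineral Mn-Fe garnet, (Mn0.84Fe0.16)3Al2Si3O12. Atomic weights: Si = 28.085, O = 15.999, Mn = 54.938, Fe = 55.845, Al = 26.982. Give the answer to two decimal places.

38.75 wt%

M((Mn0.84Fe0.16)3Al2Si3O12) = 495.456 g/mol.
O contributes 12 × 15.999 = 191.988 g per mole.
191.988/495.456 = 0.3875 → 38.75%.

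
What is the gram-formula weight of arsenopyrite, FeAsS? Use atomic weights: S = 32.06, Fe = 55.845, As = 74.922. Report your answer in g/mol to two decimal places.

Fe: 1 × 55.845 = 55.8450
As: 1 × 74.922 = 74.9220
S: 1 × 32.06 = 32.0600
Summing the contributions gives the formula mass.

162.83 g/mol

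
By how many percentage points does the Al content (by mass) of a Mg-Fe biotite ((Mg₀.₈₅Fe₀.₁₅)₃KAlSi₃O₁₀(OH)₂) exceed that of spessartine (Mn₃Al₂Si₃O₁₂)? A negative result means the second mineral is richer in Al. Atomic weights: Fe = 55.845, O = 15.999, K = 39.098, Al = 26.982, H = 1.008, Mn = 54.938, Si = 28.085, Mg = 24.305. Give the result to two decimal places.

M((Mg₀.₈₅Fe₀.₁₅)₃KAlSi₃O₁₀(OH)₂) = 431.447 g/mol, so wt% Al = 26.982/431.447 × 100 = 6.25%.
M(Mn₃Al₂Si₃O₁₂) = 495.021 g/mol, so wt% Al = 53.964/495.021 × 100 = 10.90%.
6.25 − 10.90 = -4.65 pp.

-4.65 percentage points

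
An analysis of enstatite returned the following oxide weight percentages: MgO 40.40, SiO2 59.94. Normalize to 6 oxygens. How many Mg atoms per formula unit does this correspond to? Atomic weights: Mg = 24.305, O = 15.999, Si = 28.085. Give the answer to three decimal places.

40.40 wt% MgO ÷ 40.304 g/mol = 1.00238 mol, giving 1.00238 Mg and 1.00238 O.
59.94 wt% SiO2 ÷ 60.083 g/mol = 0.99762 mol, giving 0.99762 Si and 1.99524 O.
Oxygen sums to 2.99762; scaling by 6/2.99762 = 2.00159 puts the formula on 6 O.
Mg: 1.00238 × 2.00159 = 2.006 atoms per formula unit.

2.006 Mg apfu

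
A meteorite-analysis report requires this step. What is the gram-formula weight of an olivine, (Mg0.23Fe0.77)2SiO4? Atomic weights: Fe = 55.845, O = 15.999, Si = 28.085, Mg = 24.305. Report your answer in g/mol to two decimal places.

189.26 g/mol

M = 0.46(24.305) + 1.54(55.845) + 1(28.085) + 4(15.999)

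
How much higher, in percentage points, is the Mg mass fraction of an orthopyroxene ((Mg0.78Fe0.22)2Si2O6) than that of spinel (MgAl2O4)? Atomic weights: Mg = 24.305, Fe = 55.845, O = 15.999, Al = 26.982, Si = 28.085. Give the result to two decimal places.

M((Mg0.78Fe0.22)2Si2O6) = 214.652 g/mol, so wt% Mg = 37.916/214.652 × 100 = 17.66%.
M(MgAl2O4) = 142.265 g/mol, so wt% Mg = 24.305/142.265 × 100 = 17.08%.
17.66 − 17.08 = 0.58 pp.

0.58 percentage points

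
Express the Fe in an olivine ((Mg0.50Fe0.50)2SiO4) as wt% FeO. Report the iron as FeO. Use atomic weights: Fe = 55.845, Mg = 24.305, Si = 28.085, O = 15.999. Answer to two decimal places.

41.71 wt%

M((Mg0.50Fe0.50)2SiO4) = 172.231 g/mol; M(FeO) = 71.844 g/mol.
Moles FeO per formula unit = 1 Fe ÷ 1 = 1.0000.
FeO fraction = (1.0000 × 71.844) / 172.231 = 71.844/172.231 = 0.4171.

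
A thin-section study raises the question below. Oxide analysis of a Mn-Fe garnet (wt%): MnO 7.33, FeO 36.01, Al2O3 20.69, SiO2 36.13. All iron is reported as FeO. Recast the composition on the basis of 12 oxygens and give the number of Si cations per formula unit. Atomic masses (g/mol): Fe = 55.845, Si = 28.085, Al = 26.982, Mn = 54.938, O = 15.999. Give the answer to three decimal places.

MnO (M=70.937): mol = 0.10333; Mn = 0.10333, O = 0.10333.
FeO (M=71.844): mol = 0.50122; Fe = 0.50122, O = 0.50122.
Al2O3 (M=101.961): mol = 0.20292; Al = 0.40584, O = 0.60876.
SiO2 (M=60.083): mol = 0.60133; Si = 0.60133, O = 1.20266.
ΣO = 2.41597; factor = 12/ΣO = 4.96695.
Si apfu = 0.60133 × 4.96695 = 2.987.

2.987 Si apfu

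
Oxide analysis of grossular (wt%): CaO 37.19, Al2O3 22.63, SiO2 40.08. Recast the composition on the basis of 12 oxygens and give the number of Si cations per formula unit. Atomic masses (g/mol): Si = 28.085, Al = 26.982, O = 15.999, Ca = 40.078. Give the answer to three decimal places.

3.006 Si apfu

37.19 wt% CaO ÷ 56.077 g/mol = 0.66320 mol, giving 0.66320 Ca and 0.66320 O.
22.63 wt% Al2O3 ÷ 101.961 g/mol = 0.22195 mol, giving 0.44390 Al and 0.66585 O.
40.08 wt% SiO2 ÷ 60.083 g/mol = 0.66708 mol, giving 0.66708 Si and 1.33416 O.
Oxygen sums to 2.66321; scaling by 12/2.66321 = 4.50584 puts the formula on 12 O.
Si: 0.66708 × 4.50584 = 3.006 atoms per formula unit.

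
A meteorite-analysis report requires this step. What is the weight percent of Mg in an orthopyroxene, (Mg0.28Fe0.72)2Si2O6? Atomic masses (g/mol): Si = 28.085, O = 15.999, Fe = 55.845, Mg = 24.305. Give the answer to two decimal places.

Formula mass = 0.56·24.305 + 1.44·55.845 + 2·28.085 + 6·15.999 = 246.192 g/mol, of which 13.611 g is Mg.
So Mg makes up 13.611/246.192 = 0.0553 of the mass, i.e. 5.53%.

5.53 weight percent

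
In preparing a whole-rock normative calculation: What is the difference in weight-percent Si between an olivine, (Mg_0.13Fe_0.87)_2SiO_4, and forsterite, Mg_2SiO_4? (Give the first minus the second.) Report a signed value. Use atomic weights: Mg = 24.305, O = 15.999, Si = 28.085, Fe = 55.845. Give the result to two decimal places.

Si in (Mg_0.13Fe_0.87)_2SiO_4: molar mass 195.571 g/mol; 1×28.085 = 28.085 g → 14.36 wt%.
Si in Mg_2SiO_4: molar mass 140.691 g/mol; 1×28.085 = 28.085 g → 19.96 wt%.
Difference = 14.36 − 19.96 = -5.60 percentage points.

-5.60 percentage points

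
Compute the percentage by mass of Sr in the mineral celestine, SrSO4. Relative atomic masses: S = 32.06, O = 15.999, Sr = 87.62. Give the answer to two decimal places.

47.70 mass %

M(SrSO4) = 183.676 g/mol.
Sr contributes 1 × 87.62 = 87.620 g per mole.
87.620/183.676 = 0.4770 → 47.70%.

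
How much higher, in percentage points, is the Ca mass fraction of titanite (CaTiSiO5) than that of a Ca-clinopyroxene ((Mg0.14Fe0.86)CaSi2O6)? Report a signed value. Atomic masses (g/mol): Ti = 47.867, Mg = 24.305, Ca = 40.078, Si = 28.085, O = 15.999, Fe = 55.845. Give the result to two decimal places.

First mineral: 40.078 g Ca in 196.025 g formula = 20.45 wt% Ca.
Second mineral: 40.078 g Ca in 243.671 g formula = 16.45 wt% Ca.
20.45% − 16.45% gives a difference of 4.00 percentage points.

4.00 percentage points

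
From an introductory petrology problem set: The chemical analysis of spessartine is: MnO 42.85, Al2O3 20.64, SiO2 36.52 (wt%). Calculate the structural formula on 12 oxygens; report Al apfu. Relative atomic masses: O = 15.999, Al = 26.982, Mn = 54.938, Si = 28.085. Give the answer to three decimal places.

2.002 Al apfu

MnO: 42.85/70.937 = 0.60406 mol → 0.60406 mol Mn, 0.60406 mol O.
Al2O3: 20.64/101.961 = 0.20243 mol → 0.40486 mol Al, 0.60729 mol O.
SiO2: 36.52/60.083 = 0.60783 mol → 0.60783 mol Si, 1.21566 mol O.
Total oxygen = 2.42701 mol. Normalization factor = 12/2.42701 = 4.94436.
Al per 12 O = 0.40486 × 4.94436 = 2.002.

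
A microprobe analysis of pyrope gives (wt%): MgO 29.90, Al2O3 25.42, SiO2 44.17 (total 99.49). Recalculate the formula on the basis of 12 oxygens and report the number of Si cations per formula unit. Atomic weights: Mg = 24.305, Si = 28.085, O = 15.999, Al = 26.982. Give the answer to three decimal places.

MgO (M=40.304): mol = 0.74186; Mg = 0.74186, O = 0.74186.
Al2O3 (M=101.961): mol = 0.24931; Al = 0.49862, O = 0.74793.
SiO2 (M=60.083): mol = 0.73515; Si = 0.73515, O = 1.47030.
ΣO = 2.96009; factor = 12/ΣO = 4.05393.
Si apfu = 0.73515 × 4.05393 = 2.980.

2.980 Si apfu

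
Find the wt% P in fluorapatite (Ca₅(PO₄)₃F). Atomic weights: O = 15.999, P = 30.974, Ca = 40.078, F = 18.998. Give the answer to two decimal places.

M(Ca₅(PO₄)₃F) = 504.298 g/mol.
P contributes 3 × 30.974 = 92.922 g per mole.
92.922/504.298 = 0.1843 → 18.43%.

18.43 mass %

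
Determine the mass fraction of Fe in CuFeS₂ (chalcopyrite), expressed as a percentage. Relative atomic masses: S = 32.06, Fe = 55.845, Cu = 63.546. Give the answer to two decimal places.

30.43 mass %

Formula mass = 1×63.546 + 1×55.845 + 2×32.06 = 183.511 g/mol, of which 55.845 g is Fe.
So Fe makes up 55.845/183.511 = 0.3043 of the mass, i.e. 30.43%.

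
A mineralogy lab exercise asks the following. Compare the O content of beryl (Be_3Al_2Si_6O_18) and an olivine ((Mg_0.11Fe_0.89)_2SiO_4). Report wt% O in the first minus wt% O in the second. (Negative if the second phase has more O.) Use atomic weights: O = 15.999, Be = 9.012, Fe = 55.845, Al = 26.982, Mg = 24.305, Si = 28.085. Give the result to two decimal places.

21.07 percentage points

M(Be_3Al_2Si_6O_18) = 537.492 g/mol, so wt% O = 287.982/537.492 × 100 = 53.58%.
M((Mg_0.11Fe_0.89)_2SiO_4) = 196.832 g/mol, so wt% O = 63.996/196.832 × 100 = 32.51%.
53.58 − 32.51 = 21.07 pp.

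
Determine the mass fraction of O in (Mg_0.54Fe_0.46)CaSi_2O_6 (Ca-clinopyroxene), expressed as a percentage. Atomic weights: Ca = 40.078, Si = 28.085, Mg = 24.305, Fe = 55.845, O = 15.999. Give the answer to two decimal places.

Molar mass of (Mg_0.54Fe_0.46)CaSi_2O_6: 0.54×24.305 + 0.46×55.845 + 1×40.078 + 2×28.085 + 6×15.999 = 231.055 g/mol.
Mass of O per formula unit: 6 × 15.999 = 95.994 g.
Weight fraction O = 95.994 / 231.055 = 0.4155.

41.55 wt%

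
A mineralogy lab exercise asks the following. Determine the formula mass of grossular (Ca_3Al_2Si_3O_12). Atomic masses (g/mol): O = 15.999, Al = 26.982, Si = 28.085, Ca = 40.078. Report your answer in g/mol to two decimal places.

Ca: 3 × 40.078 = 120.2340
Al: 2 × 26.982 = 53.9640
Si: 3 × 28.085 = 84.2550
O: 12 × 15.999 = 191.9880
Summing the contributions gives the formula mass.

450.44 g/mol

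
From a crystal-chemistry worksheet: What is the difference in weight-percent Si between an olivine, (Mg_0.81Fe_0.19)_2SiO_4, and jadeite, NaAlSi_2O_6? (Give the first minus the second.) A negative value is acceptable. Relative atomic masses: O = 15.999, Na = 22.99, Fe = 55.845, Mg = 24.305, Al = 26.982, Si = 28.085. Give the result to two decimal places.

First mineral: 28.085 g Si in 152.676 g formula = 18.40 wt% Si.
Second mineral: 56.170 g Si in 202.136 g formula = 27.79 wt% Si.
18.40% − 27.79% gives a difference of -9.39 percentage points.

-9.39 percentage points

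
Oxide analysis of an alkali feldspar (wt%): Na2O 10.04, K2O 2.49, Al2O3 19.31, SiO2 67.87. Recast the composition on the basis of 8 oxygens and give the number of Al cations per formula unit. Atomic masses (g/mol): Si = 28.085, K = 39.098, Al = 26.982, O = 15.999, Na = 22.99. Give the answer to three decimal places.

1.005 Al apfu

Na2O: 10.04/61.979 = 0.16199 mol → 0.32398 mol Na, 0.16199 mol O.
K2O: 2.49/94.195 = 0.02643 mol → 0.05286 mol K, 0.02643 mol O.
Al2O3: 19.31/101.961 = 0.18939 mol → 0.37878 mol Al, 0.56817 mol O.
SiO2: 67.87/60.083 = 1.12960 mol → 1.12960 mol Si, 2.25920 mol O.
Total oxygen = 3.01579 mol. Normalization factor = 8/3.01579 = 2.65270.
Al per 8 O = 0.37878 × 2.65270 = 1.005.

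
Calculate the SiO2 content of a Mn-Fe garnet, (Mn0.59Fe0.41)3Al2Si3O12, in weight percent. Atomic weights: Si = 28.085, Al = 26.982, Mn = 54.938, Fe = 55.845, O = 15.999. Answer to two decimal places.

Formula mass = 496.137 g/mol.
3 Si → 3.0000 mol SiO2 per formula unit; M(SiO2) = 60.083, so SiO2 mass = 180.249 g.
180.249/496.137 × 100 = 36.33 wt%.

36.33 wt%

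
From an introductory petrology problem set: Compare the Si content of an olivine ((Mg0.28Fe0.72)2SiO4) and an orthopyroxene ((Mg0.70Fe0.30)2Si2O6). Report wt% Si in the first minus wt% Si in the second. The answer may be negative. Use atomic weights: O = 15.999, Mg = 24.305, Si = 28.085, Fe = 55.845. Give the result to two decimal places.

-10.48 percentage points

Si in (Mg0.28Fe0.72)2SiO4: molar mass 186.109 g/mol; 1×28.085 = 28.085 g → 15.09 wt%.
Si in (Mg0.70Fe0.30)2Si2O6: molar mass 219.698 g/mol; 2×28.085 = 56.170 g → 25.57 wt%.
Difference = 15.09 − 25.57 = -10.48 percentage points.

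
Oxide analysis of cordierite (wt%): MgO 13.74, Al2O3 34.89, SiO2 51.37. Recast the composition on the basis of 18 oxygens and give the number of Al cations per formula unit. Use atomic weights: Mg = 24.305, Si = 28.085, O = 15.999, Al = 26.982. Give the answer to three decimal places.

4.003 Al apfu

13.74 wt% MgO ÷ 40.304 g/mol = 0.34091 mol, giving 0.34091 Mg and 0.34091 O.
34.89 wt% Al2O3 ÷ 101.961 g/mol = 0.34219 mol, giving 0.68438 Al and 1.02657 O.
51.37 wt% SiO2 ÷ 60.083 g/mol = 0.85498 mol, giving 0.85498 Si and 1.70996 O.
Oxygen sums to 3.07744; scaling by 18/3.07744 = 5.84902 puts the formula on 18 O.
Al: 0.68438 × 5.84902 = 4.003 atoms per formula unit.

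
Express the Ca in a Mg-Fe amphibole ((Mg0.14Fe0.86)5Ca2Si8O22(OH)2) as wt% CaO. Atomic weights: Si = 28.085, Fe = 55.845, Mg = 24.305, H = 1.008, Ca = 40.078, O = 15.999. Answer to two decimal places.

Molar mass of (Mg0.14Fe0.86)5Ca2Si8O22(OH)2 = 0.70×24.305 + 4.30×55.845 + 2×40.078 + 8×28.085 + 24×15.999 + 2×1.008 = 947.975 g/mol.
Each formula unit contains 2 Ca, equivalent to 2/1 = 2.0000 mol CaO.
M(CaO) = 1×40.078 + 1×15.999 = 56.077 g/mol.
Mass of CaO per formula unit = 2.0000 × 56.077 = 112.154 g.
CaO wt% = 112.154 / 947.975 × 100 = 11.83%.

11.83 wt%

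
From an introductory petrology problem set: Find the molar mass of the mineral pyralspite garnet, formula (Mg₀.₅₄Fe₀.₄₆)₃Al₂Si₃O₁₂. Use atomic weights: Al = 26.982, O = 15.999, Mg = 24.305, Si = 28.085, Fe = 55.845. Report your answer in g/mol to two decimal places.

M = 1.62×24.305 + 1.38×55.845 + 2×26.982 + 3×28.085 + 12×15.999

446.65 g/mol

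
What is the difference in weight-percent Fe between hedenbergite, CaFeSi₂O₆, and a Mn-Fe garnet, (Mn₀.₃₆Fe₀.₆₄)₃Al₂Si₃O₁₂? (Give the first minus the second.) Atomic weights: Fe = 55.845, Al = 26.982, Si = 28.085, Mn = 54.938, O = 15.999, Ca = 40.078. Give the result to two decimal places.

0.93 percentage points

Fe in CaFeSi₂O₆: molar mass 248.087 g/mol; 1×55.845 = 55.845 g → 22.51 wt%.
Fe in (Mn₀.₃₆Fe₀.₆₄)₃Al₂Si₃O₁₂: molar mass 496.762 g/mol; 1.92×55.845 = 107.222 g → 21.58 wt%.
Difference = 22.51 − 21.58 = 0.93 percentage points.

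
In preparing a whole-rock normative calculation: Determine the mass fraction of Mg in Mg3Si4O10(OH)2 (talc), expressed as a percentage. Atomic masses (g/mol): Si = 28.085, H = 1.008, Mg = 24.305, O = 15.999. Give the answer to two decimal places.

Molar mass of Mg3Si4O10(OH)2: 3·24.305 + 4·28.085 + 12·15.999 + 2·1.008 = 379.259 g/mol.
Mass of Mg per formula unit: 3 × 24.305 = 72.915 g.
Weight fraction Mg = 72.915 / 379.259 = 0.1923.

19.23 mass %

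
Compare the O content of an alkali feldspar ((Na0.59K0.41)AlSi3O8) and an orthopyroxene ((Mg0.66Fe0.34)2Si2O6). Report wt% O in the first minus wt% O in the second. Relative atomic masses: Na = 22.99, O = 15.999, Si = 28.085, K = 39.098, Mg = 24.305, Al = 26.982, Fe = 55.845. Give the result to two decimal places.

O in (Na0.59K0.41)AlSi3O8: molar mass 268.823 g/mol; 8×15.999 = 127.992 g → 47.61 wt%.
O in (Mg0.66Fe0.34)2Si2O6: molar mass 222.221 g/mol; 6×15.999 = 95.994 g → 43.20 wt%.
Difference = 47.61 − 43.20 = 4.41 percentage points.

4.41 percentage points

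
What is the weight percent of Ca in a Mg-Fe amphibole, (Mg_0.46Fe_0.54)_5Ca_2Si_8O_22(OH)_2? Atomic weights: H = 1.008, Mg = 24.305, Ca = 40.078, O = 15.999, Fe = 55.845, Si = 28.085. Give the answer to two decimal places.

M((Mg_0.46Fe_0.54)_5Ca_2Si_8O_22(OH)_2) = 897.511 g/mol.
Ca contributes 2 × 40.078 = 80.156 g per mole.
80.156/897.511 = 0.0893 → 8.93%.

8.93 wt%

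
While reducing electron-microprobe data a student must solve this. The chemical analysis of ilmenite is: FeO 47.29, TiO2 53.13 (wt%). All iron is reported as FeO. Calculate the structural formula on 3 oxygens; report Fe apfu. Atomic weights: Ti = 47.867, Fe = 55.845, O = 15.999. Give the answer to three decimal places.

FeO: 47.29/71.844 = 0.65823 mol → 0.65823 mol Fe, 0.65823 mol O.
TiO2: 53.13/79.865 = 0.66525 mol → 0.66525 mol Ti, 1.33050 mol O.
Total oxygen = 1.98873 mol. Normalization factor = 3/1.98873 = 1.50850.
Fe per 3 O = 0.65823 × 1.50850 = 0.993.

0.993 Fe apfu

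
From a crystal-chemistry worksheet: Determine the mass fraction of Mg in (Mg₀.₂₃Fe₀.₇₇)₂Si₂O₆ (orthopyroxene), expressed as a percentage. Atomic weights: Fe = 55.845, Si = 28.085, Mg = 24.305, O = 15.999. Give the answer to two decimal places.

4.48 wt%

Molar mass of (Mg₀.₂₃Fe₀.₇₇)₂Si₂O₆: 0.46·24.305 + 1.54·55.845 + 2·28.085 + 6·15.999 = 249.346 g/mol.
Mass of Mg per formula unit: 0.46 × 24.305 = 11.180 g.
Weight fraction Mg = 11.180 / 249.346 = 0.0448.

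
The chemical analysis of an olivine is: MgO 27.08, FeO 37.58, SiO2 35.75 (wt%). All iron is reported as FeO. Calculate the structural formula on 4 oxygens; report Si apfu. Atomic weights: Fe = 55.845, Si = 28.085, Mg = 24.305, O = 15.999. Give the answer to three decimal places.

MgO (M=40.304): mol = 0.67189; Mg = 0.67189, O = 0.67189.
FeO (M=71.844): mol = 0.52308; Fe = 0.52308, O = 0.52308.
SiO2 (M=60.083): mol = 0.59501; Si = 0.59501, O = 1.19002.
ΣO = 2.38499; factor = 4/ΣO = 1.67716.
Si apfu = 0.59501 × 1.67716 = 0.998.

0.998 Si apfu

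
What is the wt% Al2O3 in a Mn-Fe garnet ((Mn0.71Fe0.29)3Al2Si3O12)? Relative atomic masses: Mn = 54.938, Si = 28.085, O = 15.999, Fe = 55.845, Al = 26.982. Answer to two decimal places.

20.56 wt%

Formula mass = 495.810 g/mol.
2 Al → 1.0000 mol Al2O3 per formula unit; M(Al2O3) = 101.961, so Al2O3 mass = 101.961 g.
101.961/495.810 × 100 = 20.56 wt%.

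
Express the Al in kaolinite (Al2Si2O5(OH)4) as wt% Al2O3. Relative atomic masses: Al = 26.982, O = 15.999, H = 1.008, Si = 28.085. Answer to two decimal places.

39.50 wt%

Formula mass = 258.157 g/mol.
2 Al → 1.0000 mol Al2O3 per formula unit; M(Al2O3) = 101.961, so Al2O3 mass = 101.961 g.
101.961/258.157 × 100 = 39.50 wt%.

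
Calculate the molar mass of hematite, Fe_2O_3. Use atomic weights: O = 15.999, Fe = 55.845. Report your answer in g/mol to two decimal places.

Fe: 2 × 55.845 = 111.6900
O: 3 × 15.999 = 47.9970
Summing the contributions gives the formula mass.

159.69 g/mol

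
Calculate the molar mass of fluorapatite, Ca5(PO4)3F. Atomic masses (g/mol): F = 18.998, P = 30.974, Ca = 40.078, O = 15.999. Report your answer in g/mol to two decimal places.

M = 5*40.078 + 3*30.974 + 12*15.999 + 1*18.998

504.30 g/mol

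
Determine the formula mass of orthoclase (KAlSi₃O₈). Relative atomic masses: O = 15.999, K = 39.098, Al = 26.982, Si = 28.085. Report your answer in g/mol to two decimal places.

278.33 g/mol

The formula mass is the sum 1*39.098 + 1*26.982 + 3*28.085 + 8*15.999.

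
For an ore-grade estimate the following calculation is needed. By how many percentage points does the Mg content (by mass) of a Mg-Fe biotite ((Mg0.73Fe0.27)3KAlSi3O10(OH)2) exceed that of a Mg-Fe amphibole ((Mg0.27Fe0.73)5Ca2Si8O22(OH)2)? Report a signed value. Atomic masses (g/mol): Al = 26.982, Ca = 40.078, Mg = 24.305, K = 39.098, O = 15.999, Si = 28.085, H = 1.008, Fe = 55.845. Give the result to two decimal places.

First mineral: 53.228 g Mg in 442.801 g formula = 12.02 wt% Mg.
Second mineral: 32.812 g Mg in 927.474 g formula = 3.54 wt% Mg.
12.02% − 3.54% gives a difference of 8.48 percentage points.

8.48 percentage points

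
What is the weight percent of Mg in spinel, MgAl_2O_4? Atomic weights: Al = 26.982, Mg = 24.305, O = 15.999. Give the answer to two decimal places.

17.08 weight percent

Formula mass = 1*24.305 + 2*26.982 + 4*15.999 = 142.265 g/mol, of which 24.305 g is Mg.
So Mg makes up 24.305/142.265 = 0.1708 of the mass, i.e. 17.08%.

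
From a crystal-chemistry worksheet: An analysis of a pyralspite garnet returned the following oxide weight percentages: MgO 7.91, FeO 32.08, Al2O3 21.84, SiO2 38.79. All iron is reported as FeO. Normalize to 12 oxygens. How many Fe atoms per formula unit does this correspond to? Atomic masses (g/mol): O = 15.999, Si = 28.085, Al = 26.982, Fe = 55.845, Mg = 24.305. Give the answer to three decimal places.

2.080 Fe apfu

MgO (M=40.304): mol = 0.19626; Mg = 0.19626, O = 0.19626.
FeO (M=71.844): mol = 0.44652; Fe = 0.44652, O = 0.44652.
Al2O3 (M=101.961): mol = 0.21420; Al = 0.42840, O = 0.64260.
SiO2 (M=60.083): mol = 0.64561; Si = 0.64561, O = 1.29122.
ΣO = 2.57660; factor = 12/ΣO = 4.65730.
Fe apfu = 0.44652 × 4.65730 = 2.080.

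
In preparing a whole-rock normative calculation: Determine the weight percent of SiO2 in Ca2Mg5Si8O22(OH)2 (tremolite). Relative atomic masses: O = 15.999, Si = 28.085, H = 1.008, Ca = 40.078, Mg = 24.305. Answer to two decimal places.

M(Ca2Mg5Si8O22(OH)2) = 812.353 g/mol; M(SiO2) = 60.083 g/mol.
Moles SiO2 per formula unit = 8 Si ÷ 1 = 8.0000.
SiO2 fraction = (8.0000 × 60.083) / 812.353 = 480.664/812.353 = 0.5917.

59.17 wt%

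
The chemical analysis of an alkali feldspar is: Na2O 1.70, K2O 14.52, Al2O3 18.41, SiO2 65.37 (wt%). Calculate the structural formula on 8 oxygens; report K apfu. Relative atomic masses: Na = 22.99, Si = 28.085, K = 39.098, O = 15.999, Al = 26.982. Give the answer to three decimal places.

0.851 K apfu

Na2O (M=61.979): mol = 0.02743; Na = 0.05486, O = 0.02743.
K2O (M=94.195): mol = 0.15415; K = 0.30830, O = 0.15415.
Al2O3 (M=101.961): mol = 0.18056; Al = 0.36112, O = 0.54168.
SiO2 (M=60.083): mol = 1.08799; Si = 1.08799, O = 2.17598.
ΣO = 2.89924; factor = 8/ΣO = 2.75934.
K apfu = 0.30830 × 2.75934 = 0.851.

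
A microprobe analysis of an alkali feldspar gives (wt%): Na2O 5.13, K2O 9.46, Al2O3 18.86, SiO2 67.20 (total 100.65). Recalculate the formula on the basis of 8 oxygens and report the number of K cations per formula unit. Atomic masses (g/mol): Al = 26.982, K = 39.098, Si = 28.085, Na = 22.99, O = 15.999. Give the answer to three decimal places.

0.540 K apfu

Na2O (M=61.979): mol = 0.08277; Na = 0.16554, O = 0.08277.
K2O (M=94.195): mol = 0.10043; K = 0.20086, O = 0.10043.
Al2O3 (M=101.961): mol = 0.18497; Al = 0.36994, O = 0.55491.
SiO2 (M=60.083): mol = 1.11845; Si = 1.11845, O = 2.23690.
ΣO = 2.97501; factor = 8/ΣO = 2.68907.
K apfu = 0.20086 × 2.68907 = 0.540.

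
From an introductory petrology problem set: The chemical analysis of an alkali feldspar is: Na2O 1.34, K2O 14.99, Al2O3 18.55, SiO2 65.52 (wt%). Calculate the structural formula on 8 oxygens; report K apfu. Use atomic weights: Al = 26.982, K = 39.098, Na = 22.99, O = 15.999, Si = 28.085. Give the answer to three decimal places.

0.876 K apfu

1.34 wt% Na2O ÷ 61.979 g/mol = 0.02162 mol, giving 0.04324 Na and 0.02162 O.
14.99 wt% K2O ÷ 94.195 g/mol = 0.15914 mol, giving 0.31828 K and 0.15914 O.
18.55 wt% Al2O3 ÷ 101.961 g/mol = 0.18193 mol, giving 0.36386 Al and 0.54579 O.
65.52 wt% SiO2 ÷ 60.083 g/mol = 1.09049 mol, giving 1.09049 Si and 2.18098 O.
Oxygen sums to 2.90753; scaling by 8/2.90753 = 2.75148 puts the formula on 8 O.
K: 0.31828 × 2.75148 = 0.876 atoms per formula unit.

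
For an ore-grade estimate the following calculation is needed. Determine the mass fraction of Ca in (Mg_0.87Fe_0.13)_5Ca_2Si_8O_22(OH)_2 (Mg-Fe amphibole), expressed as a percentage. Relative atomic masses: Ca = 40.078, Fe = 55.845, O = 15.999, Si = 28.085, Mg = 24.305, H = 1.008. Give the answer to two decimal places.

M((Mg_0.87Fe_0.13)_5Ca_2Si_8O_22(OH)_2) = 832.854 g/mol.
Ca contributes 2 × 40.078 = 80.156 g per mole.
80.156/832.854 = 0.0962 → 9.62%.

9.62 wt%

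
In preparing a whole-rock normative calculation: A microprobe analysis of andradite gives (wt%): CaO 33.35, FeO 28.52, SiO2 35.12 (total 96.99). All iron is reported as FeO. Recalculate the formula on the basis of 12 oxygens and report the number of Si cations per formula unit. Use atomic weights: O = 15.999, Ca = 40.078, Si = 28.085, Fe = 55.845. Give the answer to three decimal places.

33.35 wt% CaO ÷ 56.077 g/mol = 0.59472 mol, giving 0.59472 Ca and 0.59472 O.
28.52 wt% FeO ÷ 71.844 g/mol = 0.39697 mol, giving 0.39697 Fe and 0.39697 O.
35.12 wt% SiO2 ÷ 60.083 g/mol = 0.58452 mol, giving 0.58452 Si and 1.16904 O.
Oxygen sums to 2.16073; scaling by 12/2.16073 = 5.55368 puts the formula on 12 O.
Si: 0.58452 × 5.55368 = 3.246 atoms per formula unit.

3.246 Si apfu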